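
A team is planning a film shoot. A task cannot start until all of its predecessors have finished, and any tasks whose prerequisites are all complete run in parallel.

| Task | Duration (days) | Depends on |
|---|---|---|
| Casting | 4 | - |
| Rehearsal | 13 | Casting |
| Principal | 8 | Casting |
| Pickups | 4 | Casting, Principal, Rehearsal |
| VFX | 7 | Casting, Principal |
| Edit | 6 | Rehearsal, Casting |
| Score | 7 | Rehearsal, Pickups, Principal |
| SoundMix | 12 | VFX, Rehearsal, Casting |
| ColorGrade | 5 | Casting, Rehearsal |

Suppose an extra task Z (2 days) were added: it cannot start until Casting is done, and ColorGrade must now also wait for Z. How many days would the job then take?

31

Originally the job takes 31 days.
With Z inserted, ColorGrade now waits for max(Casting, Rehearsal, Z).
New critical path: Casting→Principal→VFX→SoundMix = 4+8+7+12 = 31 ⇒ 31 days.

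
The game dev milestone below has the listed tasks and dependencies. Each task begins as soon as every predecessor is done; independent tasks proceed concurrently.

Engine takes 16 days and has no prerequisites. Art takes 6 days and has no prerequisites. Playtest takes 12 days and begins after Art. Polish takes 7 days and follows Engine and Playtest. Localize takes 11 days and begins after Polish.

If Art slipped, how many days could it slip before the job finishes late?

0

The longest chain is Art→Playtest→Polish→Localize = 6+12+7+11 = 36; overall finish 36 days.
Longest path through Art: 36 days (earliest finish 6, latest finish 6).
So Art can slip 6 − 6 = 0 days.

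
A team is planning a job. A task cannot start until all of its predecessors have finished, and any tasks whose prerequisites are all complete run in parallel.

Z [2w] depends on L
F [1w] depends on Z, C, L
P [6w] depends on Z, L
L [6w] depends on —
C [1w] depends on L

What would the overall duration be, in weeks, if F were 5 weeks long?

14

As given, the longest chain is L→Z→P = 6+2+6 = 14, so the finish is 14 weeks.
F is off the critical path — its longest chain is 9 weeks, giving 5 of slack.
The critical path is still L→Z→P; finish is now 14 weeks.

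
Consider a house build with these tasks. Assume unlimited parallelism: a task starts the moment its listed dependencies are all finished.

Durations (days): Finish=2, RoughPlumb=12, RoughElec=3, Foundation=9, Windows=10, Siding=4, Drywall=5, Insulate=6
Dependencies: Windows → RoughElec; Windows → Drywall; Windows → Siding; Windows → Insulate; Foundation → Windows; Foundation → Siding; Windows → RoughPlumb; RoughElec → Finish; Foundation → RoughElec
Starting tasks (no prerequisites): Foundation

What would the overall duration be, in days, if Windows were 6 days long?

Critical path before the change: Foundation→Windows→RoughPlumb = 9+10+12 = 31 giving 31 days.
Windows lies on that path, so at 6 days the path becomes 27 days.
No other chain overtakes it, so the finish is 27 days.

27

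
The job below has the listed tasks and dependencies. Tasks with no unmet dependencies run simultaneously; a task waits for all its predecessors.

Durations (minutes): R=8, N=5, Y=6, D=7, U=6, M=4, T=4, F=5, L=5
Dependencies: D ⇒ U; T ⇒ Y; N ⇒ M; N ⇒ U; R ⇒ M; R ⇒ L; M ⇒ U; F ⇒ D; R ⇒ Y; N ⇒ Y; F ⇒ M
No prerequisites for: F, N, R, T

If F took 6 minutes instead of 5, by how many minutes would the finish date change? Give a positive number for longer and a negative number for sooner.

1

The binding path is F→D→U = 5+7+6 = 18; finish at 18 minutes.
Since F is critical, the +1 change carries straight to that chain (now 19 minutes).
No other chain overtakes it, so the finish is 19 minutes.
Change in finish: 19 − 18 = +1 minutes.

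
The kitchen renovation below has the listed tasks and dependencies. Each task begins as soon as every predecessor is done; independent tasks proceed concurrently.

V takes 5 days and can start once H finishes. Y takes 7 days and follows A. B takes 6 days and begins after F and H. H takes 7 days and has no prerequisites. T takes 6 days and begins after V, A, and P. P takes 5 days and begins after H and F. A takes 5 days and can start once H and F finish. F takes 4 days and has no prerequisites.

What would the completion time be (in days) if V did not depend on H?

19

Original critical path: H→A→Y = 7+5+7 = 19 ⇒ 19 days.
Without H→V, V's earliest start moves from 7 to 0.
The longest chain is now H→A→Y = 7+5+7 = 19, so the kitchen renovation takes 19 days.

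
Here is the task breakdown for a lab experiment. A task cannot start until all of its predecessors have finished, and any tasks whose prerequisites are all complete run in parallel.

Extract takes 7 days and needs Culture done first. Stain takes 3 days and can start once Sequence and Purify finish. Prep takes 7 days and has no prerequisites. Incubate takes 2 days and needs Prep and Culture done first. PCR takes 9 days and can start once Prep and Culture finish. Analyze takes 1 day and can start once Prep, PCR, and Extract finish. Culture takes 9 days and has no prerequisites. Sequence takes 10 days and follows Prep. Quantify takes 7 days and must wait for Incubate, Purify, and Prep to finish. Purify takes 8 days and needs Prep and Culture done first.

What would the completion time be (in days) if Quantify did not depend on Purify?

Original critical path: Culture→Purify→Quantify = 9+8+7 = 24 ⇒ 24 days.
Without Purify→Quantify, Quantify's earliest start moves from 17 to 11.
The longest chain is now Prep→Sequence→Stain = 7+10+3 = 20, so the lab experiment takes 20 days.

20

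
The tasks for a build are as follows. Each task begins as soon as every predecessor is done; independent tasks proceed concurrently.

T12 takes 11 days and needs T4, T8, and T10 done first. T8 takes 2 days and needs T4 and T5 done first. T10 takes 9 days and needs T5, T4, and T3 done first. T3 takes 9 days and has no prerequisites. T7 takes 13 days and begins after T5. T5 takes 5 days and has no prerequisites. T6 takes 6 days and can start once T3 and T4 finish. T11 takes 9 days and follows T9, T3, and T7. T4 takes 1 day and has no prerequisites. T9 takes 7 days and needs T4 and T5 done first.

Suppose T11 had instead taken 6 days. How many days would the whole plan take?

Actual critical path: T3→T10→T12 = 9+9+11 = 29 ⇒ 29 days.
The longest path through T11 is only 27 days, so T11 has float 2.
No other chain overtakes it, so the finish is 29 days.

29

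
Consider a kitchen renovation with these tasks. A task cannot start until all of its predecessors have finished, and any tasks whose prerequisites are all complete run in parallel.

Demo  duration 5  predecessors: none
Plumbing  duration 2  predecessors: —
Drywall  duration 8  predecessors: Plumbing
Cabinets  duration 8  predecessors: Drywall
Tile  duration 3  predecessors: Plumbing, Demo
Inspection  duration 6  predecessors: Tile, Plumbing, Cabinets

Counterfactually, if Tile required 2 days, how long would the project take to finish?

As given, the longest chain is Plumbing→Drywall→Cabinets→Inspection = 2+8+8+6 = 24, so the finish is 24 days.
Tile is off the critical path — its longest chain is 14 days, giving 10 of slack.
That remains the longest chain; total 24 days.

24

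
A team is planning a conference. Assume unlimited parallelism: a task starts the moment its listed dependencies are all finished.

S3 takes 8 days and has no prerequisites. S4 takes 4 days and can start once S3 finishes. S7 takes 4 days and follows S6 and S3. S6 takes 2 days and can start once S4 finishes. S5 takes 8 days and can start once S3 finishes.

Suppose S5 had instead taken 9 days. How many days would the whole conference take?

18

Actual critical path: S3→S4→S6→S7 = 8+4+2+4 = 18 ⇒ 18 days.
S5 is off the critical path — its longest chain is 16 days, giving 2 of slack.
That remains the longest chain; total 18 days.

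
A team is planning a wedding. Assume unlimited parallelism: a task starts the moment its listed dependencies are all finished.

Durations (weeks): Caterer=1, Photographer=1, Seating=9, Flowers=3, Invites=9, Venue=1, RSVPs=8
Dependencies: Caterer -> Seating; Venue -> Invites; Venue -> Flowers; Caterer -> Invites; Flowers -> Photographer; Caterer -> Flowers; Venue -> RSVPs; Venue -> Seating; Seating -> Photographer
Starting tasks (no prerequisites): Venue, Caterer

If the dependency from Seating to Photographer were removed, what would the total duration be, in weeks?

Before: longest chain Venue→Seating→Photographer = 1+9+1 = 11, finish 11.
Without Seating→Photographer, Photographer's earliest start moves from 10 to 4.
New critical path: Venue→Invites = 1+9 = 10 ⇒ 10 weeks.

10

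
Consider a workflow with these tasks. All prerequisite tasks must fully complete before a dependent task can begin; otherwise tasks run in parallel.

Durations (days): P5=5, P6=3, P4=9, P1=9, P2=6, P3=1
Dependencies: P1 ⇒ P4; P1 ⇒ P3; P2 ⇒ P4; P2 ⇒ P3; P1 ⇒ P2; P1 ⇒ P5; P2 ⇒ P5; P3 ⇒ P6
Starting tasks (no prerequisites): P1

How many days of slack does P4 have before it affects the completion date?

P1→P2→P4 = 9+6+9 = 24 sets the makespan at 24 days.
The longest chain containing P4 totals 24 days.
Float = 24 − 24 = 0.

0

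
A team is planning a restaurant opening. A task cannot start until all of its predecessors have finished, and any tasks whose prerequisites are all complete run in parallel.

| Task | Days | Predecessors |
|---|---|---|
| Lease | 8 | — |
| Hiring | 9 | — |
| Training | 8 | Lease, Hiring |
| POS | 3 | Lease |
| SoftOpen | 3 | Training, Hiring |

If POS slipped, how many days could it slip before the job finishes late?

Hiring→Training→SoftOpen = 9+8+3 = 20 sets the makespan at 20 days.
The longest chain containing POS totals 11 days.
Slack of POS = 17 − 8 = 9 days.

9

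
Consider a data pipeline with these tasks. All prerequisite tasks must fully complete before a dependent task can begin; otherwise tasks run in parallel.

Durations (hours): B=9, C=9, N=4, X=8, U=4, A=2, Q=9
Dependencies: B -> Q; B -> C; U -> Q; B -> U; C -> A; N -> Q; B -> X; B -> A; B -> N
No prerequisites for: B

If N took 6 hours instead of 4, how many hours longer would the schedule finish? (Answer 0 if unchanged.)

Baseline: B→N→Q = 9+4+9 = 22 → 22 hours.
Since N is critical, the +2 change carries straight to that chain (now 24 hours).
The critical path is still B→N→Q; finish is now 24 hours.
Change in finish: 24 − 22 = +2 hours.

2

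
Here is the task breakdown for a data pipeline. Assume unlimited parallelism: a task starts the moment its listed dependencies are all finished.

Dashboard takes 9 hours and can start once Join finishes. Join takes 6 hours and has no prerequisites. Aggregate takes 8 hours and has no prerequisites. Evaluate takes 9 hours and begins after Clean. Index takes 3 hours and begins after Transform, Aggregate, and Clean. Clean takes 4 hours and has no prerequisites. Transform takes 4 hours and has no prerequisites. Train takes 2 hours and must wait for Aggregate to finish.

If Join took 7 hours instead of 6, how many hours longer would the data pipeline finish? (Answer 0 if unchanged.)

As given, the longest chain is Join→Dashboard = 6+9 = 15, so the finish is 15 hours.
Join lies on that path, so at 7 hours the path becomes 16 hours.
No other chain overtakes it, so the finish is 16 hours.
Change in finish: 16 − 15 = +1 hours.

1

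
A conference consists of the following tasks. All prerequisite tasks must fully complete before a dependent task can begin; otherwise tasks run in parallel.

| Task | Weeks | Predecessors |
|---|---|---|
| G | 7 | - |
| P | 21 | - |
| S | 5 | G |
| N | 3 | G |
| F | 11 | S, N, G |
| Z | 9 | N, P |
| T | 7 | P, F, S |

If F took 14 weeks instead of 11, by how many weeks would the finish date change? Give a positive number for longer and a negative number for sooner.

3

Actual critical path: G→S→F→T = 7+5+11+7 = 30 ⇒ 30 weeks.
F is on the critical path; changing it to 14 makes that path 33 weeks.
The critical path is still G→S→F→T; finish is now 33 weeks.
Change in finish: 33 − 30 = +3 weeks.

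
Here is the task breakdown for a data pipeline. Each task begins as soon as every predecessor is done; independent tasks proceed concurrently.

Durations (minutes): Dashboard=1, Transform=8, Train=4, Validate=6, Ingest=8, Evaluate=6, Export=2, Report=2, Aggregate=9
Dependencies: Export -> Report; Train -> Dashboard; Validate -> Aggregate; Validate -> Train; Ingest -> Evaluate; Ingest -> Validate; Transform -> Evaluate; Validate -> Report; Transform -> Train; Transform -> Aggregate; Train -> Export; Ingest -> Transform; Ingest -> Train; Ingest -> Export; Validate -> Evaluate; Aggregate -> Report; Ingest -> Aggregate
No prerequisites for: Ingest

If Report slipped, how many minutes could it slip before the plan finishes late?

0

Critical path: Ingest→Transform→Aggregate→Report = 8+8+9+2 = 27, so the finish is 27 minutes.
Report finishes as early as 27 and must finish by 27.
So Report can slip 27 − 27 = 0 minutes.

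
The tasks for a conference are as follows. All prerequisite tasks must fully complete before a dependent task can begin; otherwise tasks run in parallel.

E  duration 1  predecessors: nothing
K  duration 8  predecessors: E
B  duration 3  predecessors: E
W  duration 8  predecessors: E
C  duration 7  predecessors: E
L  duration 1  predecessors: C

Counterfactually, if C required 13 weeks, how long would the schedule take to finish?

Baseline: E→C→L = 1+7+1 = 9 → 9 weeks.
C lies on that path, so at 13 weeks the path becomes 15 weeks.
No other chain overtakes it, so the finish is 15 weeks.

15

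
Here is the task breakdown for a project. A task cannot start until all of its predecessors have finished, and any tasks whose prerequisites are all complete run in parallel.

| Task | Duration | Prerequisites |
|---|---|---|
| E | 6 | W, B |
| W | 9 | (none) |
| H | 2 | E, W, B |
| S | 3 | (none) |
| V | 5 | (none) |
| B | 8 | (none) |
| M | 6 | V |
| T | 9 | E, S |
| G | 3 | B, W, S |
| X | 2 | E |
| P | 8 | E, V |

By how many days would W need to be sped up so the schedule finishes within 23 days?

Current finish: 24 days; target: 23.
W is on every critical path, so each day cut from W cuts the finish by one (this holds down to a finish of 23).
Need 24 − 23 = 1 day off W → W becomes 8 days, finish becomes 23.

1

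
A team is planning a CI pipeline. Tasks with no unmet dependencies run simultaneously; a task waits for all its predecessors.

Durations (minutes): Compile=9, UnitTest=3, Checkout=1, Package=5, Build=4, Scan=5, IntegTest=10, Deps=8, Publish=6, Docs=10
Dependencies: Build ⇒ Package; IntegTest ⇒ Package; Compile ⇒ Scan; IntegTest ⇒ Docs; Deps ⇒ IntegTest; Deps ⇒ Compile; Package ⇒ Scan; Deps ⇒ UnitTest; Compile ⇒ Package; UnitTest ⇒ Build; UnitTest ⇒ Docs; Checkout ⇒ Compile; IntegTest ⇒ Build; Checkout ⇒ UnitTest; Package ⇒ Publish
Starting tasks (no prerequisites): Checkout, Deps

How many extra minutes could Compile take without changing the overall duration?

5

The longest chain is Deps→IntegTest→Build→Package→Publish = 8+10+4+5+6 = 33; overall finish 33 minutes.
The longest chain containing Compile totals 28 minutes.
Float = 33 − 28 = 5.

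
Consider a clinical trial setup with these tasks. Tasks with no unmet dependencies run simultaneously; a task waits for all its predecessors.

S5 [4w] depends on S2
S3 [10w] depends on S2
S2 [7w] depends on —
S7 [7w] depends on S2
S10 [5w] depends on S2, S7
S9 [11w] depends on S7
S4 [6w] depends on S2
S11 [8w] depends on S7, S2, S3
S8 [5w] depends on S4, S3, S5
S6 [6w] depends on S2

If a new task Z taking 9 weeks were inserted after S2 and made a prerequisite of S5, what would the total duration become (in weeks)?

Originally the plan takes 25 weeks.
With Z inserted, S5 now waits for max(S2, Z).
New critical path: S2→Z→S5→S8 = 7+9+4+5 = 25 ⇒ 25 weeks.

25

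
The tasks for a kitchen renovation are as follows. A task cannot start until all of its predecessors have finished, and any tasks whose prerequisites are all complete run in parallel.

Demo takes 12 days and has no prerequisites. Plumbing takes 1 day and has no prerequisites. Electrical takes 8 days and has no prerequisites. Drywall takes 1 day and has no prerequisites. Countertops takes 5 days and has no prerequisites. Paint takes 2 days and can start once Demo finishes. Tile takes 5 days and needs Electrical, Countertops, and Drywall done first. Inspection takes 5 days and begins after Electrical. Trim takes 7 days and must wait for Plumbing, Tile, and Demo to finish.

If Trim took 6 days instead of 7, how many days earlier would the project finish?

1

The binding path is Electrical→Tile→Trim = 8+5+7 = 20; finish at 20 days.
Since Trim is critical, the -1 change carries straight to that chain (now 19 days).
That remains the longest chain; total 19 days.
Change in finish: 19 − 20 = -1 days.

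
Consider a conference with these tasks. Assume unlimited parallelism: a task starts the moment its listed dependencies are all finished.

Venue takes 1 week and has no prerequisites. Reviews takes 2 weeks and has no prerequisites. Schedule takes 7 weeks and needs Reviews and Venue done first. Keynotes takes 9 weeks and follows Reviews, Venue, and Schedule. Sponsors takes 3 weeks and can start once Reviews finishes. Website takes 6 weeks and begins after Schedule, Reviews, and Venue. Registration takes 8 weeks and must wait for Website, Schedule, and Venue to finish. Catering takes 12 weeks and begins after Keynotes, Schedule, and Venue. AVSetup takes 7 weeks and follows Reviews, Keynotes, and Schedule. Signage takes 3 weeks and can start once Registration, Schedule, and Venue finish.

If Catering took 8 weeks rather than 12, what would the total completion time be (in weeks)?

26

Baseline: Reviews→Schedule→Keynotes→Catering = 2+7+9+12 = 30 → 30 weeks.
Catering is on the critical path; changing it to 8 makes that path 26 weeks.
No other chain overtakes it, so the finish is 26 weeks.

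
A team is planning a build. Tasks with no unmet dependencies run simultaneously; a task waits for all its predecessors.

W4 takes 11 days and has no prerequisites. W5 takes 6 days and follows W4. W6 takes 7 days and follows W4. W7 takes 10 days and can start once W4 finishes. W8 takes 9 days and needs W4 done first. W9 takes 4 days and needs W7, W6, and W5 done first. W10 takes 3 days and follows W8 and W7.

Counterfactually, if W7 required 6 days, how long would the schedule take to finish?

Baseline: W4→W7→W9 = 11+10+4 = 25 → 25 days.
W7 is on the critical path; changing it to 6 makes that path 21 days.
New critical path: W4→W8→W10 = 11+9+3 = 23 ⇒ 23 days.

23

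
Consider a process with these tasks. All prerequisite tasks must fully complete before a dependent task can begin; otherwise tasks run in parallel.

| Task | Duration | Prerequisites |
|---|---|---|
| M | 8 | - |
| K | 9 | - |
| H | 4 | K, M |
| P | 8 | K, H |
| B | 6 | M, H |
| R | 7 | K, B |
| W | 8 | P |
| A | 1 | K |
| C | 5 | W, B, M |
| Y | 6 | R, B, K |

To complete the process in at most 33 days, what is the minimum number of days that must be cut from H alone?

Current finish: 34 days; target: 33.
H is on every critical path, so each day cut from H cuts the finish by one (this holds down to a finish of 31).
Need 34 − 33 = 1 day off H → H becomes 3 days, finish becomes 33.

1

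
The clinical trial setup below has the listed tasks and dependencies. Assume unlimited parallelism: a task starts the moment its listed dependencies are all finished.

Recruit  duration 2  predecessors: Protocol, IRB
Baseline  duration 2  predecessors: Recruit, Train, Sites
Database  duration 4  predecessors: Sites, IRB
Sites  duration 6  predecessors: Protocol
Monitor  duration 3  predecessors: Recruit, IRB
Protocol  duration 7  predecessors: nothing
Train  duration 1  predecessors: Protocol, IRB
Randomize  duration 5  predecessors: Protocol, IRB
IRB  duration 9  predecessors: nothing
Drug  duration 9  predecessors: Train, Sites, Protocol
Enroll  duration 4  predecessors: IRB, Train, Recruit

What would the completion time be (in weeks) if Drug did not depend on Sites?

Before: longest chain Protocol→Sites→Drug = 7+6+9 = 22, finish 22.
Without Sites→Drug, Drug's earliest start moves from 13 to 10.
The longest chain is now IRB→Train→Drug = 9+1+9 = 19, so the clinical trial setup takes 19 weeks.

19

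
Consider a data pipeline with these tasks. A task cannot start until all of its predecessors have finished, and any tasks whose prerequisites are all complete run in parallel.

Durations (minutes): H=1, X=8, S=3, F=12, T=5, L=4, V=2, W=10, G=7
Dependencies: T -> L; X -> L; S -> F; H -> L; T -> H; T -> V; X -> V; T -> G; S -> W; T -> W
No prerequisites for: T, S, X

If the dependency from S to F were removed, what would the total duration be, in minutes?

With the dependency in place, T→W = 5+10 = 15 sets the finish at 15 minutes.
Without S→F, F's earliest start moves from 3 to 0.
The longest chain is now T→W = 5+10 = 15, so the data pipeline takes 15 minutes.

15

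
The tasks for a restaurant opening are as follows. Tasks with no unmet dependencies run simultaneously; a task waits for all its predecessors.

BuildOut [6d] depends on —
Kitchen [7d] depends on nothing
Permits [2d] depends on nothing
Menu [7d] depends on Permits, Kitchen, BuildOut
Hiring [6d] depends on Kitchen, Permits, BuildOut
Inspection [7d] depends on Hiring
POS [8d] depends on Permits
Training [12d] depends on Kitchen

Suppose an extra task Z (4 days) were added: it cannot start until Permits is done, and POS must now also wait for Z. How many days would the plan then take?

Originally the plan takes 20 days.
With Z inserted, POS now waits for max(Permits, Z).
New critical path: Kitchen→Hiring→Inspection = 7+6+7 = 20 ⇒ 20 days.

20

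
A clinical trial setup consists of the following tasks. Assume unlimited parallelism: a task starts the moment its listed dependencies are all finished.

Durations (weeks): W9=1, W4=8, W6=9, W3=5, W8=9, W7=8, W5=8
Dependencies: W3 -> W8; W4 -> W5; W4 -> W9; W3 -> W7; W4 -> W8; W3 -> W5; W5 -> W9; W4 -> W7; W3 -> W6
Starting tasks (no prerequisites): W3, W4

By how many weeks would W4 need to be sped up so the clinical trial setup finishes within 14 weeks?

Current finish: 17 weeks; target: 14.
W4 is on every critical path, so each week cut from W4 cuts the finish by one (this holds down to a finish of 14).
Need 17 − 14 = 3 weeks off W4 → W4 becomes 5 weeks, finish becomes 14.

3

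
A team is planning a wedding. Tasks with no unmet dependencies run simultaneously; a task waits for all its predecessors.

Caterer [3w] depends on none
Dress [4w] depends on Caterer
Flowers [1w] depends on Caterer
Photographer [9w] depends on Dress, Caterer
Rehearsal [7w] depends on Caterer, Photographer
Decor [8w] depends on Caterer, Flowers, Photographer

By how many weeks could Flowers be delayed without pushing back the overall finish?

12

The longest chain is Caterer→Dress→Photographer→Decor = 3+4+9+8 = 24; overall finish 24 weeks.
Flowers finishes as early as 4 and must finish by 16.
So Flowers can slip 16 − 4 = 12 weeks.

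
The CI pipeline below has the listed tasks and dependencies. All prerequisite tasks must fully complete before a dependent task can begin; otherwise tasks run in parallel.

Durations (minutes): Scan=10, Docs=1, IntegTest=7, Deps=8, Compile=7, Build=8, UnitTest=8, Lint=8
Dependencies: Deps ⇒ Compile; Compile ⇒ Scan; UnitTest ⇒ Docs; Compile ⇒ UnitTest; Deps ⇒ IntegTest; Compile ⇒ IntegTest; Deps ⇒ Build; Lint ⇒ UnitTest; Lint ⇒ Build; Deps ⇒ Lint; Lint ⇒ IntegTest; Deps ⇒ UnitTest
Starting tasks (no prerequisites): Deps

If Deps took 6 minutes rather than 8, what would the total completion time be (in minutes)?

Critical path before the change: Deps→Compile→Scan = 8+7+10 = 25 giving 25 minutes.
Deps lies on that path, so at 6 minutes the path becomes 23 minutes.
The critical path is still Deps→Compile→Scan; finish is now 23 minutes.

23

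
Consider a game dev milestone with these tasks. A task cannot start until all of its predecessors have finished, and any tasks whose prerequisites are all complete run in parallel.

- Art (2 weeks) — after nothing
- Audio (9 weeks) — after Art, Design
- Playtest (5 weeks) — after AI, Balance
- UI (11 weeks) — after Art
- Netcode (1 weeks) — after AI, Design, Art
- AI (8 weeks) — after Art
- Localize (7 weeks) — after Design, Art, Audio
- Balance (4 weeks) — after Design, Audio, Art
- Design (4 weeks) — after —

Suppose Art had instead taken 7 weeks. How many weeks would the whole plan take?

25

Baseline: Design→Audio→Balance→Playtest = 4+9+4+5 = 22 → 22 weeks.
Art has 2 weeks of float (longest path through it is 20).
The binding chain switches to Art→Audio→Balance→Playtest = 7+9+4+5 = 25; finish 25 weeks.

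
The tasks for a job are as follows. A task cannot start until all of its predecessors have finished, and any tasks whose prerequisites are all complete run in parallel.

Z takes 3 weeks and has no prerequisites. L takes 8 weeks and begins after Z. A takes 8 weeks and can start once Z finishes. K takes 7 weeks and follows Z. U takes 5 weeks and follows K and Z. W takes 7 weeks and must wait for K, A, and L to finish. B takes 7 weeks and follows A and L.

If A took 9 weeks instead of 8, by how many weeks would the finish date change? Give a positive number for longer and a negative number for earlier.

1

The binding path is Z→A→W = 3+8+7 = 18; finish at 18 weeks.
A is on the critical path; changing it to 9 makes that path 19 weeks.
That remains the longest chain; total 19 weeks.
Change in finish: 19 − 18 = +1 weeks.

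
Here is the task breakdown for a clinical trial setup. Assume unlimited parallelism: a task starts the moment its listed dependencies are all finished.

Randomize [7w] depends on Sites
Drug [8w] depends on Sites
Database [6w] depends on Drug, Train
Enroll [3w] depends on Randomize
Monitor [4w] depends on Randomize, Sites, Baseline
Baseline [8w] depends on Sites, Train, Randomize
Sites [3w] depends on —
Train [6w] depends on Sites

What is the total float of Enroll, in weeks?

9

The longest chain is Sites→Randomize→Baseline→Monitor = 3+7+8+4 = 22; overall finish 22 weeks.
Enroll finishes as early as 13 and must finish by 22.
So Enroll can slip 22 − 13 = 9 weeks.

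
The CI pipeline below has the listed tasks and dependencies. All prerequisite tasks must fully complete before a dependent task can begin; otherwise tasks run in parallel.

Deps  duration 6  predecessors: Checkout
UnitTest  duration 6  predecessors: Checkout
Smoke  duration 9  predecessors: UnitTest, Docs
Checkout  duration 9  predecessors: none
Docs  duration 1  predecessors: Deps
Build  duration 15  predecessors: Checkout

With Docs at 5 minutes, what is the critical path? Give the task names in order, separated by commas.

Checkout, Deps, Docs, Smoke

Actual critical path: Checkout→Deps→Docs→Smoke = 9+6+1+9 = 25 ⇒ 25 minutes.
Docs is on the critical path; changing it to 5 makes that path 29 minutes.
No other chain overtakes it, so the finish is 29 minutes.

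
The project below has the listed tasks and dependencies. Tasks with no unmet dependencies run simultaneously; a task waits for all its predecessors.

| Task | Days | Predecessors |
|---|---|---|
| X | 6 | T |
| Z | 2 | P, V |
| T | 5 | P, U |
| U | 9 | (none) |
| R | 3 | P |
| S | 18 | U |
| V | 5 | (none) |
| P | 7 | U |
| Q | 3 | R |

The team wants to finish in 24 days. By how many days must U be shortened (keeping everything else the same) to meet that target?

Current finish: 27 days; target: 24.
U is on every critical path, so each day cut from U cuts the finish by one (this holds down to a finish of 19).
Need 27 − 24 = 3 days off U → U becomes 6 days, finish becomes 24.

3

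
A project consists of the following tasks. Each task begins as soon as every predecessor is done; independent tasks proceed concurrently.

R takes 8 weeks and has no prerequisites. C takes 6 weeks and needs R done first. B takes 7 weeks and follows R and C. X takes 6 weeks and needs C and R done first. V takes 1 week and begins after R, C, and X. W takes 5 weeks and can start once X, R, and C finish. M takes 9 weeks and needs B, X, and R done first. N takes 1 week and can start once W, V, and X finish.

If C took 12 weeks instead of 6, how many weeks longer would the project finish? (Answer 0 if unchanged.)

As given, the longest chain is R→C→B→M = 8+6+7+9 = 30, so the finish is 30 weeks.
Since C is critical, the +6 change carries straight to that chain (now 36 weeks).
That remains the longest chain; total 36 weeks.
Change in finish: 36 − 30 = +6 weeks.

6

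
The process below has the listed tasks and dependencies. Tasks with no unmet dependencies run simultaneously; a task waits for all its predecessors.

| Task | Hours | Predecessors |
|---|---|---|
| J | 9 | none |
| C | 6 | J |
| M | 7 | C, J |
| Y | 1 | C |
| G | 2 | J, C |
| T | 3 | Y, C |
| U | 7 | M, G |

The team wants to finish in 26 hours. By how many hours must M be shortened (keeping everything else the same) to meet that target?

Current finish: 29 hours; target: 26.
M is on every critical path, so each hour cut from M cuts the finish by one (this holds down to a finish of 24).
Need 29 − 26 = 3 hours off M → M becomes 4 hours, finish becomes 26.

3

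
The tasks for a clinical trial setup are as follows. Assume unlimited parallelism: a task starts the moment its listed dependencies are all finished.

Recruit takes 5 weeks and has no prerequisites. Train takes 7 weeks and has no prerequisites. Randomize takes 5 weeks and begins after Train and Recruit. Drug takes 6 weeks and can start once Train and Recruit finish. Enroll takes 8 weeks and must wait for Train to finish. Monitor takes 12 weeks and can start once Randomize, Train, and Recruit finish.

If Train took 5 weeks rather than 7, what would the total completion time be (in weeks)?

Baseline: Train→Randomize→Monitor = 7+5+12 = 24 → 24 weeks.
Since Train is critical, the -2 change carries straight to that chain (now 22 weeks).
New critical path: Recruit→Randomize→Monitor = 5+5+12 = 22 ⇒ 22 weeks.

22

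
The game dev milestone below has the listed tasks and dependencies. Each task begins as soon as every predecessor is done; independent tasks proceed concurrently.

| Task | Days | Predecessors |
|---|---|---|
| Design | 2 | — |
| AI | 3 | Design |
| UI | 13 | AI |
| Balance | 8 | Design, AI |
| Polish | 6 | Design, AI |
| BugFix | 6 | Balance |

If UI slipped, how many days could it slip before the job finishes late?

Critical path: Design→AI→Balance→BugFix = 2+3+8+6 = 19, so the finish is 19 days.
UI finishes as early as 18 and must finish by 19.
Float = 19 − 18 = 1.

1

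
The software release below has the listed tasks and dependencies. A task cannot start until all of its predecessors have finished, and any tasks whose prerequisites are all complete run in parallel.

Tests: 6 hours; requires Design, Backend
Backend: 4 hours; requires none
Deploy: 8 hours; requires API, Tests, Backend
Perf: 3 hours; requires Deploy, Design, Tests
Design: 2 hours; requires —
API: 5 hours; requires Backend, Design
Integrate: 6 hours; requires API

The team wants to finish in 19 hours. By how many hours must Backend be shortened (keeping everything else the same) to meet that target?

Current finish: 21 hours; target: 19.
Backend is on every critical path, so each hour cut from Backend cuts the finish by one (this holds down to a finish of 19).
Need 21 − 19 = 2 hours off Backend → Backend becomes 2 hours, finish becomes 19.

2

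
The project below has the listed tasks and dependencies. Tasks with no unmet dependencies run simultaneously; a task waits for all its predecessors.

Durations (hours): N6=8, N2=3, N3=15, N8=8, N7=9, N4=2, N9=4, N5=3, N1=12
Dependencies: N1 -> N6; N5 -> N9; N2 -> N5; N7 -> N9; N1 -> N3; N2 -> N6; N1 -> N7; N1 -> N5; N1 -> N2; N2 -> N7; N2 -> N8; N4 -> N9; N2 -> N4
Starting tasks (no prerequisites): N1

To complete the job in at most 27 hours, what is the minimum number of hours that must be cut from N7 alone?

1

Current finish: 28 hours; target: 27.
N7 is on every critical path, so each hour cut from N7 cuts the finish by one (this holds down to a finish of 27).
Need 28 − 27 = 1 hour off N7 → N7 becomes 8 hours, finish becomes 27.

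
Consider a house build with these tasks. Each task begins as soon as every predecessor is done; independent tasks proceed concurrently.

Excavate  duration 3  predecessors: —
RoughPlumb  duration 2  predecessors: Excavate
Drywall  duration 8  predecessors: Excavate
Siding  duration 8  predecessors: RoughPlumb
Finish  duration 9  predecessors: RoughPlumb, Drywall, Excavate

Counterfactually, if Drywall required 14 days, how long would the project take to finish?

The binding path is Excavate→Drywall→Finish = 3+8+9 = 20; finish at 20 days.
Drywall lies on that path, so at 14 days the path becomes 26 days.
No other chain overtakes it, so the finish is 26 days.

26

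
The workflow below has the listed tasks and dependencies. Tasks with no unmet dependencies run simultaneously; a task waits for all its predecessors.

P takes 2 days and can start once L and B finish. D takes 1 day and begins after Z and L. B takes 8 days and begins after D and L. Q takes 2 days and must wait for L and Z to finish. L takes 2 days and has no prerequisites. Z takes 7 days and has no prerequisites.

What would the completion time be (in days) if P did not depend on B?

16

With the dependency in place, Z→D→B→P = 7+1+8+2 = 18 sets the finish at 18 days.
Without B→P, P's earliest start moves from 16 to 2.
After: Z→D→B = 7+1+8 = 16 → 16 days.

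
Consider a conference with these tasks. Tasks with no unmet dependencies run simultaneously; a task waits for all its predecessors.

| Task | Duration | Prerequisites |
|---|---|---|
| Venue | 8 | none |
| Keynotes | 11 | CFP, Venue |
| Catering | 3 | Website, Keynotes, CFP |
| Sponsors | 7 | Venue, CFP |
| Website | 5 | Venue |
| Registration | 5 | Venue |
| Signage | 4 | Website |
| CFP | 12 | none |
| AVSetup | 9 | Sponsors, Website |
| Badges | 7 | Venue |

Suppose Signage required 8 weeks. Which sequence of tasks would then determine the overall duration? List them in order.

CFP, Sponsors, AVSetup

Actual critical path: CFP→Sponsors→AVSetup = 12+7+9 = 28 ⇒ 28 weeks.
Signage is off the critical path — its longest chain is 17 weeks, giving 11 of slack.
No other chain overtakes it, so the finish is 28 weeks.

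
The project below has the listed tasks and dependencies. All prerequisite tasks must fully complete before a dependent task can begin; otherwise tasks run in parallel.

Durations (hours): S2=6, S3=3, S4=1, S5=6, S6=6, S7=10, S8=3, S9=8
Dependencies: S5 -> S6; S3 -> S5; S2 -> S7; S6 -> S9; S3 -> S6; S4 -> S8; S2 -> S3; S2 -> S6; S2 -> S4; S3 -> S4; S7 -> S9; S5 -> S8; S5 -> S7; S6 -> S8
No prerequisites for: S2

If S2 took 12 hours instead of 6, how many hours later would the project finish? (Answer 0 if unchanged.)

6

The binding path is S2→S3→S5→S7→S9 = 6+3+6+10+8 = 33; finish at 33 hours.
Since S2 is critical, the +6 change carries straight to that chain (now 39 hours).
That remains the longest chain; total 39 hours.
Change in finish: 39 − 33 = +6 hours.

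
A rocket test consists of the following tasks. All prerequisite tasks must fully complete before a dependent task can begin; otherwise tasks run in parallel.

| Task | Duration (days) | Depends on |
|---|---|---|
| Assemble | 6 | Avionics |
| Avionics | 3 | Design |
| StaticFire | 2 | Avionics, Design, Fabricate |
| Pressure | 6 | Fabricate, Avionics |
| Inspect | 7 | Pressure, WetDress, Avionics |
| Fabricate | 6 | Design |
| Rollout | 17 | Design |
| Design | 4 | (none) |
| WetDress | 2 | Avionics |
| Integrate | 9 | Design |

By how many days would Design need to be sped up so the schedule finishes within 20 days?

3

Current finish: 23 days; target: 20.
Design is on every critical path, so each day cut from Design cuts the finish by one (this holds down to a finish of 20).
Need 23 − 20 = 3 days off Design → Design becomes 1 day, finish becomes 20.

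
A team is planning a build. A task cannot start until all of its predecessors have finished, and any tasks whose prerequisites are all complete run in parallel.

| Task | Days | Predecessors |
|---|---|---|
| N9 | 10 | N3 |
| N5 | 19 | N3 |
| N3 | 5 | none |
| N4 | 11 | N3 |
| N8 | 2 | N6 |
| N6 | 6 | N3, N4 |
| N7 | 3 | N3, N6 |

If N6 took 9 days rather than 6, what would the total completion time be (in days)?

28

Baseline: N3→N4→N6→N7 = 5+11+6+3 = 25 → 25 days.
Since N6 is critical, the +3 change carries straight to that chain (now 28 days).
No other chain overtakes it, so the finish is 28 days.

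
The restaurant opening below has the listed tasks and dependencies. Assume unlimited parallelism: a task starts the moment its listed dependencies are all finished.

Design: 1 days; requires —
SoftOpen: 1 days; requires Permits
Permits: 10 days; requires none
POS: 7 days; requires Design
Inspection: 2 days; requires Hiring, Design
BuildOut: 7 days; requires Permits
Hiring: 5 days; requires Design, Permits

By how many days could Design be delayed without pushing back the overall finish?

9

Critical path: Permits→BuildOut = 10+7 = 17, so the finish is 17 days.
Longest path through Design: 8 days (earliest finish 1, latest finish 10).
So Design can slip 10 − 1 = 9 days.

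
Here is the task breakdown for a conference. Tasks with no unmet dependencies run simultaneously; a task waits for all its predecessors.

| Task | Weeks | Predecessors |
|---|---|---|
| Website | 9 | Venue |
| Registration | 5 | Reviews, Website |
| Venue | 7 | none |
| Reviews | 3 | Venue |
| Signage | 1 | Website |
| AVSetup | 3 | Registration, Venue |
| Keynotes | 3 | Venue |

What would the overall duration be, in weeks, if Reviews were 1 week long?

As given, the longest chain is Venue→Website→Registration→AVSetup = 7+9+5+3 = 24, so the finish is 24 weeks.
Reviews is off the critical path — its longest chain is 18 weeks, giving 6 of slack.
That remains the longest chain; total 24 weeks.

24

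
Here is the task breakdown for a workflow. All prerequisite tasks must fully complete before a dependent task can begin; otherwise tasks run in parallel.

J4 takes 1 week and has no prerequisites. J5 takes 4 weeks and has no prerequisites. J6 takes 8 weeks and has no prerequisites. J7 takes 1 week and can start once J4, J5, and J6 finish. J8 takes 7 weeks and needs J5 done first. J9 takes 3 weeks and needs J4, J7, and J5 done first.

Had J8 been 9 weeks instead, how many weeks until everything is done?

Baseline: J6→J7→J9 = 8+1+3 = 12 → 12 weeks.
J8 has 1 week of float (longest path through it is 11).
Now J5→J8 = 4+9 = 13 is longest, so the finish becomes 13 weeks.

13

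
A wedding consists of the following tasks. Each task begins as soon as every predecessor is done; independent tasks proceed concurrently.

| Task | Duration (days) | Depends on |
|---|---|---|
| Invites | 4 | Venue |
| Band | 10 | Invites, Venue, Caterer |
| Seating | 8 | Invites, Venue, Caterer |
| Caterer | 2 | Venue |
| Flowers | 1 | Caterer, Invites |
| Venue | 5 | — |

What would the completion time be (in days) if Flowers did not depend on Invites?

Before: longest chain Venue→Invites→Band = 5+4+10 = 19, finish 19.
Without Invites→Flowers, Flowers's earliest start moves from 9 to 7.
After: Venue→Invites→Band = 5+4+10 = 19 → 19 days.

19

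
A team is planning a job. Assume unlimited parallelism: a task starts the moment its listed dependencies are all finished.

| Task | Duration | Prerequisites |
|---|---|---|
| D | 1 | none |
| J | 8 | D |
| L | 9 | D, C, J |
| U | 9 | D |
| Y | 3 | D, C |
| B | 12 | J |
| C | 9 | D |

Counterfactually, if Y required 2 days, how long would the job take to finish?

The binding path is D→J→B = 1+8+12 = 21; finish at 21 days.
The longest path through Y is only 13 days, so Y has float 8.
No other chain overtakes it, so the finish is 21 days.

21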